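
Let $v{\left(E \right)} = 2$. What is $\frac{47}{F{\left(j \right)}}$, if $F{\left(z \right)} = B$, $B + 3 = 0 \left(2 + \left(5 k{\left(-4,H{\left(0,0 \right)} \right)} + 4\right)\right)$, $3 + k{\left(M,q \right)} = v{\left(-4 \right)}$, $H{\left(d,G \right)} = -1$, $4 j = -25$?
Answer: $- \frac{47}{3} \approx -15.667$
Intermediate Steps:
$j = - \frac{25}{4}$ ($j = \frac{1}{4} \left(-25\right) = - \frac{25}{4} \approx -6.25$)
$k{\left(M,q \right)} = -1$ ($k{\left(M,q \right)} = -3 + 2 = -1$)
$B = -3$ ($B = -3 + 0 \left(2 + \left(5 \left(-1\right) + 4\right)\right) = -3 + 0 \left(2 + \left(-5 + 4\right)\right) = -3 + 0 \left(2 - 1\right) = -3 + 0 \cdot 1 = -3 + 0 = -3$)
$F{\left(z \right)} = -3$
$\frac{47}{F{\left(j \right)}} = \frac{47}{-3} = 47 \left(- \frac{1}{3}\right) = - \frac{47}{3}$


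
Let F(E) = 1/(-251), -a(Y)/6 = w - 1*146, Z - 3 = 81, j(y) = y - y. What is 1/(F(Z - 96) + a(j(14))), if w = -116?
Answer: 251/394571 ≈ 0.00063613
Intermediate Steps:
j(y) = 0
Z = 84 (Z = 3 + 81 = 84)
a(Y) = 1572 (a(Y) = -6*(-116 - 1*146) = -6*(-116 - 146) = -6*(-262) = 1572)
F(E) = -1/251
1/(F(Z - 96) + a(j(14))) = 1/(-1/251 + 1572) = 1/(394571/251) = 251/394571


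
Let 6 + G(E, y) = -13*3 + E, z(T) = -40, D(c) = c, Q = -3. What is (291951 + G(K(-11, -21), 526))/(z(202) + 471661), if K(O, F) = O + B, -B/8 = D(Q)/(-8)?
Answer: 291892/471621 ≈ 0.61891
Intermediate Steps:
B = -3 (B = -(-24)/(-8) = -(-24)*(-1)/8 = -8*3/8 = -3)
K(O, F) = -3 + O (K(O, F) = O - 3 = -3 + O)
G(E, y) = -45 + E (G(E, y) = -6 + (-13*3 + E) = -6 + (-39 + E) = -45 + E)
(291951 + G(K(-11, -21), 526))/(z(202) + 471661) = (291951 + (-45 + (-3 - 11)))/(-40 + 471661) = (291951 + (-45 - 14))/471621 = (291951 - 59)*(1/471621) = 291892*(1/471621) = 291892/471621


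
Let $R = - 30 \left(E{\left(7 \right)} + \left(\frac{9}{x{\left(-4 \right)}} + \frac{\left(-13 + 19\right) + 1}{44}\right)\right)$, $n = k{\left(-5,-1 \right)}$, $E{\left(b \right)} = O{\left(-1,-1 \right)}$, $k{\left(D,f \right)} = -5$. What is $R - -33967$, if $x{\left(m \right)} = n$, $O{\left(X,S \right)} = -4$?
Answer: $\frac{750997}{22} \approx 34136.0$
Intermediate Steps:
$E{\left(b \right)} = -4$
$n = -5$
$x{\left(m \right)} = -5$
$R = \frac{3723}{22}$ ($R = - 30 \left(-4 + \left(\frac{9}{-5} + \frac{\left(-13 + 19\right) + 1}{44}\right)\right) = - 30 \left(-4 + \left(9 \left(- \frac{1}{5}\right) + \left(6 + 1\right) \frac{1}{44}\right)\right) = - 30 \left(-4 + \left(- \frac{9}{5} + 7 \cdot \frac{1}{44}\right)\right) = - 30 \left(-4 + \left(- \frac{9}{5} + \frac{7}{44}\right)\right) = - 30 \left(-4 - \frac{361}{220}\right) = \left(-30\right) \left(- \frac{1241}{220}\right) = \frac{3723}{22} \approx 169.23$)
$R - -33967 = \frac{3723}{22} - -33967 = \frac{3723}{22} + 33967 = \frac{750997}{22}$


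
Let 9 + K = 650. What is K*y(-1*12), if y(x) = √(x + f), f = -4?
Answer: 2564*I ≈ 2564.0*I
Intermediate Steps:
K = 641 (K = -9 + 650 = 641)
y(x) = √(-4 + x) (y(x) = √(x - 4) = √(-4 + x))
K*y(-1*12) = 641*√(-4 - 1*12) = 641*√(-4 - 12) = 641*√(-16) = 641*(4*I) = 2564*I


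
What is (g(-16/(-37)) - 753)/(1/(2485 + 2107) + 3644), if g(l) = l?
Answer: -127864240/619130213 ≈ -0.20652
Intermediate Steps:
(g(-16/(-37)) - 753)/(1/(2485 + 2107) + 3644) = (-16/(-37) - 753)/(1/(2485 + 2107) + 3644) = (-16*(-1/37) - 753)/(1/4592 + 3644) = (16/37 - 753)/(1/4592 + 3644) = -27845/(37*16733249/4592) = -27845/37*4592/16733249 = -127864240/619130213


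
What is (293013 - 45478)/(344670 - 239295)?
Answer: 49507/21075 ≈ 2.3491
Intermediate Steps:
(293013 - 45478)/(344670 - 239295) = 247535/105375 = 247535*(1/105375) = 49507/21075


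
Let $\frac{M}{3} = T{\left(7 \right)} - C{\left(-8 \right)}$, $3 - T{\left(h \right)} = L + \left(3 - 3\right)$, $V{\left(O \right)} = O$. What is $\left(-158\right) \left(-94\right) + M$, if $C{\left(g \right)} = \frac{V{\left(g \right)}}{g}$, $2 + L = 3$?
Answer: $14855$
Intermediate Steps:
$L = 1$ ($L = -2 + 3 = 1$)
$T{\left(h \right)} = 2$ ($T{\left(h \right)} = 3 - \left(1 + \left(3 - 3\right)\right) = 3 - \left(1 + 0\right) = 3 - 1 = 2$)
$C{\left(g \right)} = 1$ ($C{\left(g \right)} = \frac{g}{g} = 1$)
$M = 3$ ($M = 3 \left(2 - 1\right) = 3 \cdot 1 = 3$)
$\left(-158\right) \left(-94\right) + M = \left(-158\right) \left(-94\right) + 3 = 14852 + 3 = 14855$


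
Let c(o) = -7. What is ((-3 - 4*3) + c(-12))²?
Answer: 484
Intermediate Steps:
((-3 - 4*3) + c(-12))² = ((-3 - 4*3) - 7)² = ((-3 - 12) - 7)² = (-15 - 7)² = (-22)² = 484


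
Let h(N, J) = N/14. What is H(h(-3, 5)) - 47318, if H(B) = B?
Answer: -662455/14 ≈ -47318.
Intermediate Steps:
h(N, J) = N/14 (h(N, J) = N*(1/14) = N/14)
H(h(-3, 5)) - 47318 = (1/14)*(-3) - 47318 = -3/14 - 47318 = -662455/14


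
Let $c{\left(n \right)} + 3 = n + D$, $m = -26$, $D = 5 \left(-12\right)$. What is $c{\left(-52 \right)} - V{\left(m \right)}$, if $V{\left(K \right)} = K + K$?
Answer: $-63$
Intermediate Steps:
$D = -60$
$V{\left(K \right)} = 2 K$
$c{\left(n \right)} = -63 + n$ ($c{\left(n \right)} = -3 + \left(n - 60\right) = -3 + \left(-60 + n\right) = -63 + n$)
$c{\left(-52 \right)} - V{\left(m \right)} = \left(-63 - 52\right) - 2 \left(-26\right) = -115 - -52 = -115 + 52 = -63$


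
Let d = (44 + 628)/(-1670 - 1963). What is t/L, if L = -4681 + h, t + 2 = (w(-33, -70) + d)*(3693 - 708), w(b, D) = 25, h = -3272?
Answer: -12814259/1375869 ≈ -9.3136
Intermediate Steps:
d = -32/173 (d = 672/(-3633) = 672*(-1/3633) = -32/173 ≈ -0.18497)
t = 12814259/173 (t = -2 + (25 - 32/173)*(3693 - 708) = -2 + (4293/173)*2985 = -2 + 12814605/173 = 12814259/173 ≈ 74071.)
L = -7953 (L = -4681 - 3272 = -7953)
t/L = (12814259/173)/(-7953) = (12814259/173)*(-1/7953) = -12814259/1375869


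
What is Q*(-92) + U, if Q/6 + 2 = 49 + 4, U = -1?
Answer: -28153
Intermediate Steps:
Q = 306 (Q = -12 + 6*(49 + 4) = -12 + 6*53 = -12 + 318 = 306)
Q*(-92) + U = 306*(-92) - 1 = -28152 - 1 = -28153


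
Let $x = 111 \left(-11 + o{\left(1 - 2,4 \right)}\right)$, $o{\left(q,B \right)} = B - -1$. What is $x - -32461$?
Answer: $31795$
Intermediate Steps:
$o{\left(q,B \right)} = 1 + B$ ($o{\left(q,B \right)} = B + 1 = 1 + B$)
$x = -666$ ($x = 111 \left(-11 + \left(1 + 4\right)\right) = 111 \left(-11 + 5\right) = 111 \left(-6\right) = -666$)
$x - -32461 = -666 - -32461 = -666 + 32461 = 31795$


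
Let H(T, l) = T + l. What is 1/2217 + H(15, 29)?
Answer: 97549/2217 ≈ 44.000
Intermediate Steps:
1/2217 + H(15, 29) = 1/2217 + (15 + 29) = 1/2217 + 44 = 97549/2217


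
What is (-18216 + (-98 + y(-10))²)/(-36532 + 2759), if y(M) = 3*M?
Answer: 1832/33773 ≈ 0.054245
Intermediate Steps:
(-18216 + (-98 + y(-10))²)/(-36532 + 2759) = (-18216 + (-98 + 3*(-10))²)/(-36532 + 2759) = (-18216 + (-98 - 30)²)/(-33773) = (-18216 + (-128)²)*(-1/33773) = (-18216 + 16384)*(-1/33773) = -1832*(-1/33773) = 1832/33773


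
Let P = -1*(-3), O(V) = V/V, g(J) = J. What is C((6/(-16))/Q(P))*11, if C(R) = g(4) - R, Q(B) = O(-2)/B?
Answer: 451/8 ≈ 56.375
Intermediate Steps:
O(V) = 1
P = 3
Q(B) = 1/B
C(R) = 4 - R
C((6/(-16))/Q(P))*11 = (4 - 6/(-16)/(1/3))*11 = (4 - 6*(-1/16)/⅓)*11 = (4 - (-3)*3/8)*11 = (4 - 1*(-9/8))*11 = (4 + 9/8)*11 = (41/8)*11 = 451/8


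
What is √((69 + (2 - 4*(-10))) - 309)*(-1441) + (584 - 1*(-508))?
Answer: 1092 - 4323*I*√22 ≈ 1092.0 - 20277.0*I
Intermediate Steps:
√((69 + (2 - 4*(-10))) - 309)*(-1441) + (584 - 1*(-508)) = √((69 + (2 + 40)) - 309)*(-1441) + (584 + 508) = √((69 + 42) - 309)*(-1441) + 1092 = √(111 - 309)*(-1441) + 1092 = √(-198)*(-1441) + 1092 = (3*I*√22)*(-1441) + 1092 = -4323*I*√22 + 1092 = 1092 - 4323*I*√22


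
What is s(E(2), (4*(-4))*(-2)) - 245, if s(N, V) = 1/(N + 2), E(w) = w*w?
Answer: -1469/6 ≈ -244.83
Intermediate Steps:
E(w) = w**2
s(N, V) = 1/(2 + N)
s(E(2), (4*(-4))*(-2)) - 245 = 1/(2 + 2**2) - 245 = 1/(2 + 4) - 245 = 1/6 - 245 = -1469/6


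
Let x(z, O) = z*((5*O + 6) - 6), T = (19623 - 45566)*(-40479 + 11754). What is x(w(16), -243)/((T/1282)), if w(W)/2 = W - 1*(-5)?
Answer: -4361364/49680845 ≈ -0.087788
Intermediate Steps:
w(W) = 10 + 2*W (w(W) = 2*(W - 1*(-5)) = 2*(W + 5) = 2*(5 + W) = 10 + 2*W)
T = 745212675 (T = -25943*(-28725) = 745212675)
x(z, O) = 5*O*z (x(z, O) = z*((6 + 5*O) - 6) = z*(5*O) = 5*O*z)
x(w(16), -243)/((T/1282)) = (5*(-243)*(10 + 2*16))/((745212675/1282)) = (5*(-243)*(10 + 32))/((745212675*(1/1282))) = (5*(-243)*42)/(745212675/1282) = -51030*1282/745212675 = -4361364/49680845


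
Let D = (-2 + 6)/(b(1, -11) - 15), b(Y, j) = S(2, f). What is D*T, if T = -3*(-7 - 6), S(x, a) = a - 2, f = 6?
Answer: -156/11 ≈ -14.182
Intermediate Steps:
S(x, a) = -2 + a
b(Y, j) = 4 (b(Y, j) = -2 + 6 = 4)
D = -4/11 (D = (-2 + 6)/(4 - 15) = 4/(-11) = 4*(-1/11) = -4/11 ≈ -0.36364)
T = 39 (T = -3*(-13) = 39)
D*T = -4/11*39 = -156/11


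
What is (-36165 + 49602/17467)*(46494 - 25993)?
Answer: -12949342930953/17467 ≈ -7.4136e+8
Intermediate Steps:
(-36165 + 49602/17467)*(46494 - 25993) = (-36165 + 49602*(1/17467))*20501 = (-36165 + 49602/17467)*20501 = -631644453/17467*20501 = -12949342930953/17467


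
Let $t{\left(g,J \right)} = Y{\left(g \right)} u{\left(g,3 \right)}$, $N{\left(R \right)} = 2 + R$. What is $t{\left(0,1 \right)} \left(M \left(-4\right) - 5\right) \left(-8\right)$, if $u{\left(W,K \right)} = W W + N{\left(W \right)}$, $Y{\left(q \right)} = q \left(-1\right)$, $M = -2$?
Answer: $0$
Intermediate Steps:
$Y{\left(q \right)} = - q$
$u{\left(W,K \right)} = 2 + W + W^{2}$ ($u{\left(W,K \right)} = W W + \left(2 + W\right) = W^{2} + \left(2 + W\right) = 2 + W + W^{2}$)
$t{\left(g,J \right)} = - g \left(2 + g + g^{2}\right)$
$t{\left(0,1 \right)} \left(M \left(-4\right) - 5\right) \left(-8\right) = \left(-1\right) 0 \left(2 + 0 + 0^{2}\right) \left(\left(-2\right) \left(-4\right) - 5\right) \left(-8\right) = \left(-1\right) 0 \left(2 + 0 + 0\right) \left(8 - 5\right) \left(-8\right) = \left(-1\right) 0 \cdot 2 \cdot 3 \left(-8\right) = 0 \cdot 3 \left(-8\right) = 0 \left(-8\right) = 0$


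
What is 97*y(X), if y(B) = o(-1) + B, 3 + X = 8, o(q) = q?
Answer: 388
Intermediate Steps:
X = 5 (X = -3 + 8 = 5)
y(B) = -1 + B
97*y(X) = 97*(-1 + 5) = 97*4 = 388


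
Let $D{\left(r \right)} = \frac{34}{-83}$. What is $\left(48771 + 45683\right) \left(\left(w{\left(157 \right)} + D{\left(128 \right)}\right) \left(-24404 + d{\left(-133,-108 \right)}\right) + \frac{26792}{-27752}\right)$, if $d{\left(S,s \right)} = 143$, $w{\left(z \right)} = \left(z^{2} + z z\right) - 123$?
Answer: $- \frac{390907590303698468}{3469} \approx -1.1269 \cdot 10^{14}$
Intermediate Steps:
$w{\left(z \right)} = -123 + 2 z^{2}$ ($w{\left(z \right)} = \left(z^{2} + z^{2}\right) - 123 = 2 z^{2} - 123 = -123 + 2 z^{2}$)
$D{\left(r \right)} = - \frac{34}{83}$ ($D{\left(r \right)} = 34 \left(- \frac{1}{83}\right) = - \frac{34}{83}$)
$\left(48771 + 45683\right) \left(\left(w{\left(157 \right)} + D{\left(128 \right)}\right) \left(-24404 + d{\left(-133,-108 \right)}\right) + \frac{26792}{-27752}\right) = \left(48771 + 45683\right) \left(\left(\left(-123 + 2 \cdot 157^{2}\right) - \frac{34}{83}\right) \left(-24404 + 143\right) + \frac{26792}{-27752}\right) = 94454 \left(\left(\left(-123 + 2 \cdot 24649\right) - \frac{34}{83}\right) \left(-24261\right) + 26792 \left(- \frac{1}{27752}\right)\right) = 94454 \left(\left(\left(-123 + 49298\right) - \frac{34}{83}\right) \left(-24261\right) - \frac{3349}{3469}\right) = 94454 \left(\left(49175 - \frac{34}{83}\right) \left(-24261\right) - \frac{3349}{3469}\right) = 94454 \left(\frac{4081491}{83} \left(-24261\right) - \frac{3349}{3469}\right) = 94454 \left(- \frac{99021053151}{83} - \frac{3349}{3469}\right) = 94454 \left(- \frac{343504033658786}{287927}\right) = - \frac{390907590303698468}{3469}$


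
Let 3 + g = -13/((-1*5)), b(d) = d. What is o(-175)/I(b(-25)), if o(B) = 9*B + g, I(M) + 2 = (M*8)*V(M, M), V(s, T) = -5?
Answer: -7877/4990 ≈ -1.5786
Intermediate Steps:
I(M) = -2 - 40*M (I(M) = -2 + (M*8)*(-5) = -2 + (8*M)*(-5) = -2 - 40*M)
g = -2/5 (g = -3 - 13/((-1*5)) = -3 - 13/(-5) = -3 - 13*(-1/5) = -3 + 13/5 = -2/5 ≈ -0.40000)
o(B) = -2/5 + 9*B (o(B) = 9*B - 2/5 = -2/5 + 9*B)
o(-175)/I(b(-25)) = (-2/5 + 9*(-175))/(-2 - 40*(-25)) = (-2/5 - 1575)/(-2 + 1000) = -7877/5/998 = -7877/5*1/998 = -7877/4990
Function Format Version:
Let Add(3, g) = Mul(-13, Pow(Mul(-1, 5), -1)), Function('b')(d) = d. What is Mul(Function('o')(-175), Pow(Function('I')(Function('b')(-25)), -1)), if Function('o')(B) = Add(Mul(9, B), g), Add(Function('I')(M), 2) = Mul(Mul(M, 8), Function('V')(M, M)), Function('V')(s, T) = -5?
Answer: Rational(-7877, 4990) ≈ -1.5786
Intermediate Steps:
Function('I')(M) = Add(-2, Mul(-40, M)) (Function('I')(M) = Add(-2, Mul(Mul(M, 8), -5)) = Add(-2, Mul(Mul(8, M), -5)) = Add(-2, Mul(-40, M)))
g = Rational(-2, 5) (g = Add(-3, Mul(-13, Pow(Mul(-1, 5), -1))) = Add(-3, Mul(-13, Pow(-5, -1))) = Add(-3, Mul(-13, Rational(-1, 5))) = Add(-3, Rational(13, 5)) = Rational(-2, 5) ≈ -0.40000)
Function('o')(B) = Add(Rational(-2, 5), Mul(9, B)) (Function('o')(B) = Add(Mul(9, B), Rational(-2, 5)) = Add(Rational(-2, 5), Mul(9, B)))
Mul(Function('o')(-175), Pow(Function('I')(Function('b')(-25)), -1)) = Mul(Add(Rational(-2, 5), Mul(9, -175)), Pow(Add(-2, Mul(-40, -25)), -1)) = Mul(Add(Rational(-2, 5), -1575), Pow(Add(-2, 1000), -1)) = Mul(Rational(-7877, 5), Pow(998, -1)) = Mul(Rational(-7877, 5), Rational(1, 998)) = Rational(-7877, 4990)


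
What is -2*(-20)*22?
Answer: 880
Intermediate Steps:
-2*(-20)*22 = 40*22 = 880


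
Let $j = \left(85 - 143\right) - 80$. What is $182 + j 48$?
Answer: $-6442$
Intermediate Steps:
$j = -138$ ($j = -58 - 80 = -138$)
$182 + j 48 = 182 - 6624 = -6442$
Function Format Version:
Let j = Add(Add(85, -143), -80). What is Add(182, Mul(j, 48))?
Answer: -6442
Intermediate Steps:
j = -138 (j = Add(-58, -80) = -138)
Add(182, Mul(j, 48)) = Add(182, Mul(-138, 48)) = Add(182, -6624) = -6442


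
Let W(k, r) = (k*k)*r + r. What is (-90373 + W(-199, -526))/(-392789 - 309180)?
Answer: 20921025/701969 ≈ 29.803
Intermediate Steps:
W(k, r) = r + r*k**2 (W(k, r) = k**2*r + r = r*k**2 + r = r + r*k**2)
(-90373 + W(-199, -526))/(-392789 - 309180) = (-90373 - 526*(1 + (-199)**2))/(-392789 - 309180) = (-90373 - 526*(1 + 39601))/(-701969) = (-90373 - 526*39602)*(-1/701969) = (-90373 - 20830652)*(-1/701969) = -20921025*(-1/701969) = 20921025/701969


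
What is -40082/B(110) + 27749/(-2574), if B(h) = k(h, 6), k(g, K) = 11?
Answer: -9406937/2574 ≈ -3654.6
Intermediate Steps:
B(h) = 11
-40082/B(110) + 27749/(-2574) = -40082/11 + 27749/(-2574) = -40082*1/11 + 27749*(-1/2574) = -40082/11 - 27749/2574 = -9406937/2574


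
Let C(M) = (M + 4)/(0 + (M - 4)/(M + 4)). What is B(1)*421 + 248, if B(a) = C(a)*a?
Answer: -9781/3 ≈ -3260.3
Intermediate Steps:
C(M) = (4 + M)²/(-4 + M) (C(M) = (4 + M)/(0 + (-4 + M)/(4 + M)) = (4 + M)/(((-4 + M)/(4 + M))) = (4 + M)*((4 + M)/(-4 + M)) = (4 + M)²/(-4 + M))
B(a) = a*(4 + a)²/(-4 + a) (B(a) = ((4 + a)²/(-4 + a))*a = a*(4 + a)²/(-4 + a))
B(1)*421 + 248 = (1*(4 + 1)²/(-4 + 1))*421 + 248 = (1*5²/(-3))*421 + 248 = (1*(-⅓)*25)*421 + 248 = -25/3*421 + 248 = -10525/3 + 248 = -9781/3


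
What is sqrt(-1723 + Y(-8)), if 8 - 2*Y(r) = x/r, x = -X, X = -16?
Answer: I*sqrt(1718) ≈ 41.449*I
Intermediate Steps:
x = 16 (x = -1*(-16) = 16)
Y(r) = 4 - 8/r
sqrt(-1723 + Y(-8)) = sqrt(-1723 + (4 - 8/(-8))) = sqrt(-1723 + (4 - 8*(-1/8))) = sqrt(-1723 + (4 + 1)) = sqrt(-1723 + 5) = sqrt(-1718) = I*sqrt(1718)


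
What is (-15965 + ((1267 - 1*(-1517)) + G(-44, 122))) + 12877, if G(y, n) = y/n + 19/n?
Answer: -37113/122 ≈ -304.21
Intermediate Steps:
G(y, n) = 19/n + y/n
(-15965 + ((1267 - 1*(-1517)) + G(-44, 122))) + 12877 = (-15965 + ((1267 - 1*(-1517)) + (19 - 44)/122)) + 12877 = (-15965 + ((1267 + 1517) + (1/122)*(-25))) + 12877 = (-15965 + (2784 - 25/122)) + 12877 = (-15965 + 339623/122) + 12877 = -1608107/122 + 12877 = -37113/122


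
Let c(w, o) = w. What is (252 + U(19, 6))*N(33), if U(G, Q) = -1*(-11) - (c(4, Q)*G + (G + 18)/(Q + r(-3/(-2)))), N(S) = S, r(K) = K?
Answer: 30041/5 ≈ 6008.2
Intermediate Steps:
U(G, Q) = 11 - 4*G - (18 + G)/(3/2 + Q) (U(G, Q) = -1*(-11) - (4*G + (G + 18)/(Q - 3/(-2))) = 11 - (4*G + (18 + G)/(Q - 3*(-½))) = 11 - (4*G + (18 + G)/(Q + 3/2)) = 11 - (4*G + (18 + G)/(3/2 + Q)) = 11 + (-4*G - (18 + G)/(3/2 + Q)) = 11 - 4*G - (18 + G)/(3/2 + Q))
(252 + U(19, 6))*N(33) = (252 + (-3 - 14*19 + 22*6 - 8*19*6)/(3 + 2*6))*33 = (252 + (-3 - 266 + 132 - 912)/(3 + 12))*33 = (252 - 1049/15)*33 = (2731/15)*33 = 30041/5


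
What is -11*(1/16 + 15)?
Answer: -2651/16 ≈ -165.69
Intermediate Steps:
-11*(1/16 + 15) = -11*241/16 = -2651/16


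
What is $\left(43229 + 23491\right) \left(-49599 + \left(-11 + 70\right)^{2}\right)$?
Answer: $-3076992960$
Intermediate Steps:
$\left(43229 + 23491\right) \left(-49599 + \left(-11 + 70\right)^{2}\right) = 66720 \left(-49599 + 59^{2}\right) = 66720 \left(-49599 + 3481\right) = 66720 \left(-46118\right) = -3076992960$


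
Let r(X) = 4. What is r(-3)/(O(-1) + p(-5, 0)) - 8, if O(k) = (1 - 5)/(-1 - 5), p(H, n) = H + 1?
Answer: -46/5 ≈ -9.2000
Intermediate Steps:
p(H, n) = 1 + H
O(k) = 2/3 (O(k) = -4/(-6) = -4*(-1/6) = 2/3)
r(-3)/(O(-1) + p(-5, 0)) - 8 = 4/(2/3 + (1 - 5)) - 8 = 4/(2/3 - 4) - 8 = 4/(-10/3) - 8 = -3/10*4 - 8 = -6/5 - 8 = -46/5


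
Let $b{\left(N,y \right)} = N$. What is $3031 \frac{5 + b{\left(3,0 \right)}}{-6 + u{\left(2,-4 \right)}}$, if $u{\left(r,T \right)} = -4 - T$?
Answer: $- \frac{12124}{3} \approx -4041.3$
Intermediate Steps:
$3031 \frac{5 + b{\left(3,0 \right)}}{-6 + u{\left(2,-4 \right)}} = 3031 \frac{5 + 3}{-6 - 0} = 3031 \frac{8}{-6 + \left(-4 + 4\right)} = 3031 \frac{8}{-6 + 0} = 3031 \frac{8}{-6} = 3031 \cdot 8 \left(- \frac{1}{6}\right) = 3031 \left(- \frac{4}{3}\right) = - \frac{12124}{3}$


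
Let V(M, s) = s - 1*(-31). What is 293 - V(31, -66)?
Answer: 328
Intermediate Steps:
V(M, s) = 31 + s (V(M, s) = s + 31 = 31 + s)
293 - V(31, -66) = 293 - (31 - 66) = 293 - 1*(-35) = 293 + 35 = 328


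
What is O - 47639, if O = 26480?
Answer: -21159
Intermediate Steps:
O - 47639 = 26480 - 47639 = -21159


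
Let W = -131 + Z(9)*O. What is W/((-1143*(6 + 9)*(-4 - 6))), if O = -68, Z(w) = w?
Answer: -743/171450 ≈ -0.0043336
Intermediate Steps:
W = -743 (W = -131 + 9*(-68) = -131 - 612 = -743)
W/((-1143*(6 + 9)*(-4 - 6))) = -743*(-1/(1143*(-4 - 6)*(6 + 9))) = -743/((-17145*(-10))) = -743/((-1143*(-150))) = -743/171450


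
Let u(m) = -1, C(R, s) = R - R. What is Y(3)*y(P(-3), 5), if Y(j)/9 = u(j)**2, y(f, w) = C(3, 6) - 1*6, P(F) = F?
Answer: -54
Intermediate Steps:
C(R, s) = 0
y(f, w) = -6 (y(f, w) = 0 - 1*6 = 0 - 6 = -6)
Y(j) = 9 (Y(j) = 9*(-1)**2 = 9*1 = 9)
Y(3)*y(P(-3), 5) = 9*(-6) = -54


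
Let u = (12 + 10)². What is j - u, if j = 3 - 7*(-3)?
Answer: -460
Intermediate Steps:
j = 24 (j = 3 + 21 = 24)
u = 484 (u = 22² = 484)
j - u = 24 - 1*484 = 24 - 484 = -460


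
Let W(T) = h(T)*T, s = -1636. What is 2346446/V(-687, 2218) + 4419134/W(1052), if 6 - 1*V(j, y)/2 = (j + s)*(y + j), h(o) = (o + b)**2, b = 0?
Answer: 690822335775065/2070343260575776 ≈ 0.33368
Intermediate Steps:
h(o) = o**2 (h(o) = (o + 0)**2 = o**2)
W(T) = T**3 (W(T) = T**2*T = T**3)
V(j, y) = 12 - 2*(-1636 + j)*(j + y) (V(j, y) = 12 - 2*(j - 1636)*(y + j) = 12 - 2*(-1636 + j)*(j + y))
2346446/V(-687, 2218) + 4419134/W(1052) = 2346446/(12 - 2*(-687)**2 + 3272*(-687) + 3272*2218 - 2*(-687)*2218) + 4419134/(1052**3) = 2346446/(12 - 2*471969 - 2247864 + 7257296 + 3047532) + 4419134/1164252608 = 2346446/(12 - 943938 - 2247864 + 7257296 + 3047532) + 4419134*(1/1164252608) = 2346446/7113038 + 2209567/582126304 = 2346446*(1/7113038) + 2209567/582126304 = 1173223/3556519 + 2209567/582126304 = 690822335775065/2070343260575776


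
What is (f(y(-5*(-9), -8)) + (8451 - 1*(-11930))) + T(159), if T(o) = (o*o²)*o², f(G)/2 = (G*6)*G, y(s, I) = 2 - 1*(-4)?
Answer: 101621525612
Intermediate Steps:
y(s, I) = 6 (y(s, I) = 2 + 4 = 6)
f(G) = 12*G² (f(G) = 2*((G*6)*G) = 2*((6*G)*G) = 2*(6*G²) = 12*G²)
T(o) = o⁵ (T(o) = o³*o² = o⁵)
(f(y(-5*(-9), -8)) + (8451 - 1*(-11930))) + T(159) = (12*6² + (8451 - 1*(-11930))) + 159⁵ = (12*36 + (8451 + 11930)) + 101621504799 = (432 + 20381) + 101621504799 = 20813 + 101621504799 = 101621525612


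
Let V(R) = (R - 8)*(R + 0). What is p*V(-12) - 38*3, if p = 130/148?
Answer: 3582/37 ≈ 96.811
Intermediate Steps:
p = 65/74 (p = 130*(1/148) = 65/74 ≈ 0.87838)
V(R) = R*(-8 + R) (V(R) = (-8 + R)*R = R*(-8 + R))
p*V(-12) - 38*3 = 65*(-12*(-8 - 12))/74 - 38*3 = 65*(-12*(-20))/74 - 114 = (65/74)*240 - 114 = 7800/37 - 114 = 3582/37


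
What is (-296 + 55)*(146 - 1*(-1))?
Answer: -35427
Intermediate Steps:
(-296 + 55)*(146 - 1*(-1)) = -241*(146 + 1) = -241*147 = -35427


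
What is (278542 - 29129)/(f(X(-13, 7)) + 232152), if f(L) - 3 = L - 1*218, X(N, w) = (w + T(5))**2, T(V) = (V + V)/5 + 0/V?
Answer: 249413/232018 ≈ 1.0750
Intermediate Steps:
T(V) = 2*V/5 (T(V) = (2*V)*(1/5) + 0 = 2*V/5 + 0 = 2*V/5)
X(N, w) = (2 + w)**2 (X(N, w) = (w + (2/5)*5)**2 = (w + 2)**2 = (2 + w)**2)
f(L) = -215 + L (f(L) = 3 + (L - 1*218) = 3 + (L - 218) = 3 + (-218 + L) = -215 + L)
(278542 - 29129)/(f(X(-13, 7)) + 232152) = (278542 - 29129)/((-215 + (2 + 7)**2) + 232152) = 249413/((-215 + 9**2) + 232152) = 249413/((-215 + 81) + 232152) = 249413/(-134 + 232152) = 249413/232018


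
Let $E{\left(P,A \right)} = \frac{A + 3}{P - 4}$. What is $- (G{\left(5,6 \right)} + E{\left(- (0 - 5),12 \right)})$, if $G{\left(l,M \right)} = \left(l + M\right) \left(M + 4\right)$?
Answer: $-125$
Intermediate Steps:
$E{\left(P,A \right)} = \frac{3 + A}{-4 + P}$
$G{\left(l,M \right)} = \left(4 + M\right) \left(M + l\right)$ ($G{\left(l,M \right)} = \left(M + l\right) \left(4 + M\right) = \left(4 + M\right) \left(M + l\right)$)
$- (G{\left(5,6 \right)} + E{\left(- (0 - 5),12 \right)}) = - (\left(6^{2} + 4 \cdot 6 + 4 \cdot 5 + 6 \cdot 5\right) + \frac{3 + 12}{-4 - \left(0 - 5\right)}) = - (\left(36 + 24 + 20 + 30\right) + \frac{1}{-4 - -5} \cdot 15) = - (110 + \frac{1}{-4 + 5} \cdot 15) = - (110 + 1^{-1} \cdot 15) = - (110 + 1 \cdot 15) = - (110 + 15) = \left(-1\right) 125 = -125$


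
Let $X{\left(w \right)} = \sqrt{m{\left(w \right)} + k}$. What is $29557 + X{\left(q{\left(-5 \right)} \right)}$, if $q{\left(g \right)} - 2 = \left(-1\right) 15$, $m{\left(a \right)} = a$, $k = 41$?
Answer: $29557 + 2 \sqrt{7} \approx 29562.0$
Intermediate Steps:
$q{\left(g \right)} = -13$ ($q{\left(g \right)} = 2 - 15 = -13$)
$X{\left(w \right)} = \sqrt{41 + w}$ ($X{\left(w \right)} = \sqrt{w + 41} = \sqrt{41 + w}$)
$29557 + X{\left(q{\left(-5 \right)} \right)} = 29557 + \sqrt{41 - 13} = 29557 + \sqrt{28} = 29557 + 2 \sqrt{7}$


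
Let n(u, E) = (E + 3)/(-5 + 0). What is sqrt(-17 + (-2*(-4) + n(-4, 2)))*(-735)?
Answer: -735*I*sqrt(10) ≈ -2324.3*I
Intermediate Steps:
n(u, E) = -3/5 - E/5 (n(u, E) = (3 + E)/(-5) = (3 + E)*(-1/5) = -3/5 - E/5)
sqrt(-17 + (-2*(-4) + n(-4, 2)))*(-735) = sqrt(-17 + (-2*(-4) + (-3/5 - 1/5*2)))*(-735) = sqrt(-17 + (8 + (-3/5 - 2/5)))*(-735) = sqrt(-17 + (8 - 1))*(-735) = sqrt(-17 + 7)*(-735) = sqrt(-10)*(-735) = (I*sqrt(10))*(-735) = -735*I*sqrt(10)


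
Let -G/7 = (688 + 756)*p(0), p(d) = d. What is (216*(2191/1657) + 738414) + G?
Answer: 1224025254/1657 ≈ 7.3870e+5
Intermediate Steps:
G = 0 (G = -7*(688 + 756)*0 = -10108*0 = -7*0 = 0)
(216*(2191/1657) + 738414) + G = (216*(2191/1657) + 738414) + 0 = (473256/1657 + 738414) + 0 = 1224025254/1657 + 0 = 1224025254/1657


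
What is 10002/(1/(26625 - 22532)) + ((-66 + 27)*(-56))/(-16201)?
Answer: 663239549202/16201 ≈ 4.0938e+7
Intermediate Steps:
10002/(1/(26625 - 22532)) + ((-66 + 27)*(-56))/(-16201) = 10002/(1/4093) - 39*(-56)*(-1/16201) = 10002/(1/4093) + 2184*(-1/16201) = 10002*4093 - 2184/16201 = 40938186 - 2184/16201 = 663239549202/16201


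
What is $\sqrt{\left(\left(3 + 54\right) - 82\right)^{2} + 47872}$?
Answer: $\sqrt{48497} \approx 220.22$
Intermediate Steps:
$\sqrt{\left(\left(3 + 54\right) - 82\right)^{2} + 47872} = \sqrt{\left(57 - 82\right)^{2} + 47872} = \sqrt{\left(-25\right)^{2} + 47872} = \sqrt{625 + 47872} = \sqrt{48497}$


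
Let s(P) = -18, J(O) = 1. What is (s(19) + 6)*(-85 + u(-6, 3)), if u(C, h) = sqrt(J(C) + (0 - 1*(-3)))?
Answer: 996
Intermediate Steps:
u(C, h) = 2 (u(C, h) = sqrt(1 + (0 - 1*(-3))) = sqrt(1 + (0 + 3)) = sqrt(1 + 3) = sqrt(4) = 2)
(s(19) + 6)*(-85 + u(-6, 3)) = (-18 + 6)*(-85 + 2) = -12*(-83) = 996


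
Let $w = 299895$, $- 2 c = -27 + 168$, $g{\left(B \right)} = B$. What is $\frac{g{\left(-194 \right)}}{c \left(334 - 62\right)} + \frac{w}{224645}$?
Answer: $\frac{579436765}{430779252} \approx 1.3451$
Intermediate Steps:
$c = - \frac{141}{2}$ ($c = - \frac{-27 + 168}{2} = \left(- \frac{1}{2}\right) 141 = - \frac{141}{2} \approx -70.5$)
$\frac{g{\left(-194 \right)}}{c \left(334 - 62\right)} + \frac{w}{224645} = - \frac{194}{\left(- \frac{141}{2}\right) \left(334 - 62\right)} + \frac{299895}{224645} = - \frac{194}{\left(- \frac{141}{2}\right) 272} + 299895 \cdot \frac{1}{224645} = - \frac{194}{-19176} + \frac{59979}{44929} = \left(-194\right) \left(- \frac{1}{19176}\right) + \frac{59979}{44929} = \frac{97}{9588} + \frac{59979}{44929} = \frac{579436765}{430779252}$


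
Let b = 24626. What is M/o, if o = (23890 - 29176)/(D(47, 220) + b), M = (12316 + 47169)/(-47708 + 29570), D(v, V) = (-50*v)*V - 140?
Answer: -14648597645/47938734 ≈ -305.57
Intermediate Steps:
D(v, V) = -140 - 50*V*v (D(v, V) = -50*V*v - 140 = -140 - 50*V*v)
M = -59485/18138 (M = 59485/(-18138) = 59485*(-1/18138) = -59485/18138 ≈ -3.2796)
o = 2643/246257 (o = (23890 - 29176)/((-140 - 50*220*47) + 24626) = -5286/((-140 - 517000) + 24626) = -5286/(-517140 + 24626) = -5286/(-492514) = -5286*(-1/492514) = 2643/246257 ≈ 0.010733)
M/o = -59485/(18138*2643/246257) = -59485/18138*246257/2643 = -14648597645/47938734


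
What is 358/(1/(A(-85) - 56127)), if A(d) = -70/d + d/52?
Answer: -8881440315/442 ≈ -2.0094e+7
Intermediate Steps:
A(d) = -70/d + d/52 (A(d) = -70/d + d*(1/52) = -70/d + d/52)
358/(1/(A(-85) - 56127)) = 358/(1/((-70/(-85) + (1/52)*(-85)) - 56127)) = 358/(1/((-70*(-1/85) - 85/52) - 56127)) = 358/(1/((14/17 - 85/52) - 56127)) = 358/(1/(-717/884 - 56127)) = 358/(1/(-49616985/884)) = 358/(-884/49616985) = 358*(-49616985/884) = -8881440315/442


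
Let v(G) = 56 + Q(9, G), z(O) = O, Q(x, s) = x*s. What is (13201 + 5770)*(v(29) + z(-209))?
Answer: 2048868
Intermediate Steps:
Q(x, s) = s*x
v(G) = 56 + 9*G (v(G) = 56 + G*9 = 56 + 9*G)
(13201 + 5770)*(v(29) + z(-209)) = (13201 + 5770)*((56 + 9*29) - 209) = 18971*((56 + 261) - 209) = 18971*(317 - 209) = 18971*108 = 2048868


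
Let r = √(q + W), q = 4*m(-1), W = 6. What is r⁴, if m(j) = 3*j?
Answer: 36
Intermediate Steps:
q = -12 (q = 4*(3*(-1)) = 4*(-3) = -12)
r = I*√6 (r = √(-12 + 6) = √(-6) = I*√6 ≈ 2.4495*I)
r⁴ = (I*√6)⁴ = 36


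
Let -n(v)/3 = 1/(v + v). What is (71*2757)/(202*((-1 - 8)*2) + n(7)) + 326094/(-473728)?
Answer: -3086460457/56610496 ≈ -54.521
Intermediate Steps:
n(v) = -3/(2*v) (n(v) = -3/(v + v) = -3*1/(2*v) = -3/(2*v))
(71*2757)/(202*((-1 - 8)*2) + n(7)) + 326094/(-473728) = (71*2757)/(202*((-1 - 8)*2) - 3/2/7) + 326094/(-473728) = 195747/(202*(-9*2) - 3/2*⅐) + 326094*(-1/473728) = 195747/(202*(-18) - 3/14) - 163047/236864 = 195747/(-3636 - 3/14) - 163047/236864 = 195747/(-50907/14) - 163047/236864 = 195747*(-14/50907) - 163047/236864 = -12866/239 - 163047/236864 = -3086460457/56610496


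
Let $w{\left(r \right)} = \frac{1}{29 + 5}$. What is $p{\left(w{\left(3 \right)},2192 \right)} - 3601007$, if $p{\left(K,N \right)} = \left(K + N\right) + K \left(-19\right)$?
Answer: $- \frac{61179864}{17} \approx -3.5988 \cdot 10^{6}$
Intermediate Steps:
$w{\left(r \right)} = \frac{1}{34}$
$p{\left(K,N \right)} = N - 18 K$ ($p{\left(K,N \right)} = \left(K + N\right) - 19 K = N - 18 K$)
$p{\left(w{\left(3 \right)},2192 \right)} - 3601007 = \left(2192 - \frac{9}{17}\right) - 3601007 = \frac{37255}{17} - 3601007 = - \frac{61179864}{17}$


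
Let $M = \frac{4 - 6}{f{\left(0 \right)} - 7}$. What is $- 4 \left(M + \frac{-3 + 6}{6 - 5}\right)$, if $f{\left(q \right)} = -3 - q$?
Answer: $- \frac{64}{5} \approx -12.8$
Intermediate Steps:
$M = \frac{1}{5}$ ($M = \frac{4 - 6}{\left(-3 - 0\right) - 7} = - \frac{2}{\left(-3 + 0\right) - 7} = - \frac{2}{-3 - 7} = - \frac{2}{-10} = \left(-2\right) \left(- \frac{1}{10}\right) = \frac{1}{5} \approx 0.2$)
$- 4 \left(M + \frac{-3 + 6}{6 - 5}\right) = - 4 \left(\frac{1}{5} + \frac{-3 + 6}{6 - 5}\right) = - 4 \left(\frac{1}{5} + \frac{3}{1}\right) = - 4 \left(\frac{1}{5} + 3 \cdot 1\right) = - 4 \left(\frac{1}{5} + 3\right) = \left(-4\right) \frac{16}{5} = - \frac{64}{5}$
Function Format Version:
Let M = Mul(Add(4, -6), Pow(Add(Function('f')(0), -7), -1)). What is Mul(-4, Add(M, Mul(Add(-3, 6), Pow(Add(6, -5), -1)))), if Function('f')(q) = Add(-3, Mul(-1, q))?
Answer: Rational(-64, 5) ≈ -12.800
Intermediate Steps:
M = Rational(1, 5) (M = Mul(Add(4, -6), Pow(Add(Add(-3, Mul(-1, 0)), -7), -1)) = Mul(-2, Pow(Add(Add(-3, 0), -7), -1)) = Mul(-2, Pow(Add(-3, -7), -1)) = Mul(-2, Pow(-10, -1)) = Mul(-2, Rational(-1, 10)) = Rational(1, 5) ≈ 0.20000)
Mul(-4, Add(M, Mul(Add(-3, 6), Pow(Add(6, -5), -1)))) = Mul(-4, Add(Rational(1, 5), Mul(Add(-3, 6), Pow(Add(6, -5), -1)))) = Mul(-4, Add(Rational(1, 5), Mul(3, Pow(1, -1)))) = Mul(-4, Add(Rational(1, 5), Mul(3, 1))) = Mul(-4, Add(Rational(1, 5), 3)) = Mul(-4, Rational(16, 5)) = Rational(-64, 5)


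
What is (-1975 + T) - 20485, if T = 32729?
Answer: 10269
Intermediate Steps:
(-1975 + T) - 20485 = (-1975 + 32729) - 20485 = 30754 - 20485 = 10269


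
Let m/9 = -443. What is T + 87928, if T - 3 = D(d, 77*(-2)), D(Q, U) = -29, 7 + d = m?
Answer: 87902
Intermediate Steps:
m = -3987 (m = 9*(-443) = -3987)
d = -3994 (d = -7 - 3987 = -3994)
T = -26 (T = 3 - 29 = -26)
T + 87928 = -26 + 87928 = 87902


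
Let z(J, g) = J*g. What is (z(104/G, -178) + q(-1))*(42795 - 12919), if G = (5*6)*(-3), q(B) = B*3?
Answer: 272498996/45 ≈ 6.0555e+6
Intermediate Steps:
q(B) = 3*B
G = -90 (G = 30*(-3) = -90)
(z(104/G, -178) + q(-1))*(42795 - 12919) = ((104/(-90))*(-178) + 3*(-1))*(42795 - 12919) = ((104*(-1/90))*(-178) - 3)*29876 = (-52/45*(-178) - 3)*29876 = (9256/45 - 3)*29876 = (9121/45)*29876 = 272498996/45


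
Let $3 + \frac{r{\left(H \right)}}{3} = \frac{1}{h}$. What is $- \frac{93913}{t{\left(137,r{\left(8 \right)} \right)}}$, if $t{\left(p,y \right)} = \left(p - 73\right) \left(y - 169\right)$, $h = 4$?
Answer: $\frac{93913}{11344} \approx 8.2787$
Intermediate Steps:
$r{\left(H \right)} = - \frac{33}{4}$ ($r{\left(H \right)} = -9 + \frac{3}{4} = - \frac{33}{4}$)
$t{\left(p,y \right)} = \left(-169 + y\right) \left(-73 + p\right)$ ($t{\left(p,y \right)} = \left(-73 + p\right) \left(-169 + y\right) = \left(-169 + y\right) \left(-73 + p\right)$)
$- \frac{93913}{t{\left(137,r{\left(8 \right)} \right)}} = - \frac{93913}{12337 - 23153 - - \frac{2409}{4} + 137 \left(- \frac{33}{4}\right)} = - \frac{93913}{12337 - 23153 + \frac{2409}{4} - \frac{4521}{4}} = - \frac{93913}{-11344} = \left(-93913\right) \left(- \frac{1}{11344}\right) = \frac{93913}{11344}$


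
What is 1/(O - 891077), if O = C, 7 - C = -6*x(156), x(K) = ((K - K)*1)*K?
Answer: -1/891070 ≈ -1.1222e-6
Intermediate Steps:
x(K) = 0 (x(K) = (0*1)*K = 0*K = 0)
C = 7 (C = 7 - (-6)*0 = 7 - 1*0 = 7 + 0 = 7)
O = 7
1/(O - 891077) = 1/(7 - 891077) = 1/(-891070) = -1/891070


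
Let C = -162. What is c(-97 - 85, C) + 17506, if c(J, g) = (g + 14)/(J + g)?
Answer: 1505553/86 ≈ 17506.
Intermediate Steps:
c(J, g) = (14 + g)/(J + g)
c(-97 - 85, C) + 17506 = (14 - 162)/((-97 - 85) - 162) + 17506 = -148/(-182 - 162) + 17506 = -148/(-344) + 17506 = -1/344*(-148) + 17506 = 37/86 + 17506 = 1505553/86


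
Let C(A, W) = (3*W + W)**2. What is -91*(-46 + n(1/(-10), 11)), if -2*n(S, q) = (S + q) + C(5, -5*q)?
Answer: 44137639/20 ≈ 2.2069e+6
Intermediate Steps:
C(A, W) = 16*W**2 (C(A, W) = (4*W)**2 = 16*W**2)
n(S, q) = -200*q**2 - S/2 - q/2 (n(S, q) = -((S + q) + 16*(-5*q)**2)/2 = -((S + q) + 16*(25*q**2))/2 = -((S + q) + 400*q**2)/2 = -(S + q + 400*q**2)/2 = -200*q**2 - S/2 - q/2)
-91*(-46 + n(1/(-10), 11)) = -91*(-46 + (-200*11**2 - 1/2/(-10) - 1/2*11)) = -91*(-46 + (-200*121 - 1/2*(-1/10) - 11/2)) = -91*(-46 + (-24200 + 1/20 - 11/2)) = -91*(-46 - 484109/20) = -91*(-485029/20) = 44137639/20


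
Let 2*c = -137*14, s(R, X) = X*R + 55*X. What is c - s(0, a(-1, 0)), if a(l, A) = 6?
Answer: -1289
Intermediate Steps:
s(R, X) = 55*X + R*X (s(R, X) = R*X + 55*X = 55*X + R*X)
c = -959 (c = (-137*14)/2 = (½)*(-1918) = -959)
c - s(0, a(-1, 0)) = -959 - 6*(55 + 0) = -959 - 6*55 = -959 - 1*330 = -959 - 330 = -1289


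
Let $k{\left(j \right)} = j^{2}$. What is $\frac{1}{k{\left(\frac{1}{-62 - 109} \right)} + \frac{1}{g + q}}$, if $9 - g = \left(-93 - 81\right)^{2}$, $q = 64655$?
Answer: $\frac{1005539508}{63629} \approx 15803.0$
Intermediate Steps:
$g = -30267$ ($g = 9 - \left(-93 - 81\right)^{2} = 9 - \left(-174\right)^{2} = 9 - 30276 = -30267$)
$\frac{1}{k{\left(\frac{1}{-62 - 109} \right)} + \frac{1}{g + q}} = \frac{1}{\left(\frac{1}{-62 - 109}\right)^{2} + \frac{1}{-30267 + 64655}} = \frac{1}{\left(\frac{1}{-171}\right)^{2} + \frac{1}{34388}} = \frac{1}{\left(- \frac{1}{171}\right)^{2} + \frac{1}{34388}} = \frac{1}{\frac{1}{29241} + \frac{1}{34388}} = \frac{1}{\frac{63629}{1005539508}} = \frac{1005539508}{63629}$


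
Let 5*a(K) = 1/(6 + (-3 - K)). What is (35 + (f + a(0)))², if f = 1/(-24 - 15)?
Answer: 46689889/38025 ≈ 1227.9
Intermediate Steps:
a(K) = 1/(5*(3 - K)) (a(K) = 1/(5*(6 + (-3 - K))) = 1/(5*(3 - K)))
f = -1/39 (f = 1/(-39) = -1/39 ≈ -0.025641)
(35 + (f + a(0)))² = (35 + (-1/39 - 1/(-15 + 5*0)))² = (35 + (-1/39 - 1/(-15 + 0)))² = (35 + (-1/39 - 1/(-15)))² = (35 + (-1/39 - 1*(-1/15)))² = (35 + (-1/39 + 1/15))² = (35 + 8/195)² = (6833/195)² = 46689889/38025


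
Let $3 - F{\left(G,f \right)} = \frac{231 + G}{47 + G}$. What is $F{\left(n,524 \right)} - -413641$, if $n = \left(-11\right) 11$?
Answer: $\frac{15304883}{37} \approx 4.1365 \cdot 10^{5}$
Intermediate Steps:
$n = -121$
$F{\left(G,f \right)} = 3 - \frac{231 + G}{47 + G}$
$F{\left(n,524 \right)} - -413641 = \frac{2 \left(-45 - 121\right)}{47 - 121} - -413641 = 2 \frac{1}{-74} \left(-166\right) + 413641 = 2 \left(- \frac{1}{74}\right) \left(-166\right) + 413641 = \frac{166}{37} + 413641 = \frac{15304883}{37}$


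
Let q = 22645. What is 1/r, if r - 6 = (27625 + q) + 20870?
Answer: 1/71146 ≈ 1.4056e-5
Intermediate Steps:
r = 71146 (r = 6 + ((27625 + 22645) + 20870) = 6 + (50270 + 20870) = 6 + 71140 = 71146)
1/r = 1/71146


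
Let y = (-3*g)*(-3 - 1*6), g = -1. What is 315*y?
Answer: -8505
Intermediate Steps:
y = -27 (y = (-3*(-1))*(-3 - 1*6) = 3*(-3 - 6) = 3*(-9) = -27)
315*y = 315*(-27) = -8505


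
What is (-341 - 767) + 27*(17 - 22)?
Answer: -1243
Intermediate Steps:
(-341 - 767) + 27*(17 - 22) = -1108 + 27*(-5) = -1108 - 135 = -1243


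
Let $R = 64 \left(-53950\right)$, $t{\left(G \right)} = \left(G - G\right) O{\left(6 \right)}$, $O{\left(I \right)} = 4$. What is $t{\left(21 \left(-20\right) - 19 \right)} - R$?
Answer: $3452800$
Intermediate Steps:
$t{\left(G \right)} = 0$ ($t{\left(G \right)} = \left(G - G\right) 4 = 0 \cdot 4 = 0$)
$R = -3452800$
$t{\left(21 \left(-20\right) - 19 \right)} - R = 0 - -3452800 = 0 + 3452800 = 3452800$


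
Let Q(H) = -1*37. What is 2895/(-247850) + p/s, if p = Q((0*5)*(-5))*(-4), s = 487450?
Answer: -27489719/2416289650 ≈ -0.011377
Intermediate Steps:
Q(H) = -37
p = 148 (p = -37*(-4) = 148)
2895/(-247850) + p/s = 2895/(-247850) + 148/487450 = 2895*(-1/247850) + 148*(1/487450) = -579/49570 + 74/243725 = -27489719/2416289650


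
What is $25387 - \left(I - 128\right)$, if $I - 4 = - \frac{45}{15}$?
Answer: $25514$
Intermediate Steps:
$I = 1$ ($I = 4 - \frac{45}{15} = 4 - 3 = 1$)
$25387 - \left(I - 128\right) = 25387 - \left(1 - 128\right) = 25387 - -127 = 25387 + 127 = 25514$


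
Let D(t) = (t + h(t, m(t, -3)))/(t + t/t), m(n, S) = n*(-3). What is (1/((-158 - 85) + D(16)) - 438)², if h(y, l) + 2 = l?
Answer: 11515650721/60025 ≈ 1.9185e+5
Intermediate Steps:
m(n, S) = -3*n
h(y, l) = -2 + l
D(t) = (-2 - 2*t)/(1 + t) (D(t) = (t + (-2 - 3*t))/(t + t/t) = (-2 - 2*t)/(t + 1) = (-2 - 2*t)/(1 + t))
(1/((-158 - 85) + D(16)) - 438)² = (1/((-158 - 85) - 2) - 438)² = (1/(-243 - 2) - 438)² = (1/(-245) - 438)² = (-1/245 - 438)² = (-107311/245)² = 11515650721/60025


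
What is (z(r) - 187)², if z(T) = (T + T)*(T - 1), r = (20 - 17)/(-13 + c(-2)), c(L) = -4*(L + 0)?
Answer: 21409129/625 ≈ 34255.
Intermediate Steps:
c(L) = -4*L
r = -⅗ (r = (20 - 17)/(-13 - 4*(-2)) = 3/(-13 + 8) = 3/(-5) = 3*(-⅕) = -⅗ ≈ -0.60000)
z(T) = 2*T*(-1 + T) (z(T) = (2*T)*(-1 + T) = 2*T*(-1 + T))
(z(r) - 187)² = (2*(-⅗)*(-1 - ⅗) - 187)² = (2*(-⅗)*(-8/5) - 187)² = (48/25 - 187)² = (-4627/25)² = 21409129/625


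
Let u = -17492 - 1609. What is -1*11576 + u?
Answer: -30677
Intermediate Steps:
u = -19101
-1*11576 + u = -1*11576 - 19101 = -11576 - 19101 = -30677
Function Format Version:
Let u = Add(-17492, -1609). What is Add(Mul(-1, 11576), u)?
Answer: -30677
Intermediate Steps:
u = -19101
Add(Mul(-1, 11576), u) = Add(Mul(-1, 11576), -19101) = Add(-11576, -19101) = -30677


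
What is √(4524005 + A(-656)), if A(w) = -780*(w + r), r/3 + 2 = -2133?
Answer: √10031585 ≈ 3167.3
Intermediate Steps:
r = -6405 (r = -6 + 3*(-2133) = -6 - 6399 = -6405)
A(w) = 4995900 - 780*w (A(w) = -780*(w - 6405) = -780*(-6405 + w) = 4995900 - 780*w)
√(4524005 + A(-656)) = √(4524005 + (4995900 - 780*(-656))) = √(4524005 + (4995900 + 511680)) = √(4524005 + 5507580) = √10031585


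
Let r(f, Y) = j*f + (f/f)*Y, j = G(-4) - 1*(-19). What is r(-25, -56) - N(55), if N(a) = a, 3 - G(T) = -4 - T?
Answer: -661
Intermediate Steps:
G(T) = 7 + T (G(T) = 3 - (-4 - T) = 3 + (4 + T) = 7 + T)
j = 22 (j = (7 - 4) - 1*(-19) = 3 + 19 = 22)
r(f, Y) = Y + 22*f (r(f, Y) = 22*f + (f/f)*Y = 22*f + 1*Y = 22*f + Y = Y + 22*f)
r(-25, -56) - N(55) = (-56 + 22*(-25)) - 1*55 = (-56 - 550) - 55 = -606 - 55 = -661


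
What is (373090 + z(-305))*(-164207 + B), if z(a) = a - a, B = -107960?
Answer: -101542786030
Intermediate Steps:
z(a) = 0
(373090 + z(-305))*(-164207 + B) = (373090 + 0)*(-164207 - 107960) = 373090*(-272167) = -101542786030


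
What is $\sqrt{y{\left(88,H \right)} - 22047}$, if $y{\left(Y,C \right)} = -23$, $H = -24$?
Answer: $i \sqrt{22070} \approx 148.56 i$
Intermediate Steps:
$\sqrt{y{\left(88,H \right)} - 22047} = \sqrt{-23 - 22047} = \sqrt{-22070} = i \sqrt{22070}$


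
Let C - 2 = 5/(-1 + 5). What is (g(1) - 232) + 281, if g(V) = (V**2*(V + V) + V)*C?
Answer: 235/4 ≈ 58.750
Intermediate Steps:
C = 13/4 (C = 2 + 5/(-1 + 5) = 2 + 5/4 = 13/4 ≈ 3.2500)
g(V) = 13*V**3/2 + 13*V/4 (g(V) = (V**2*(V + V) + V)*(13/4) = (V**2*(2*V) + V)*(13/4) = (2*V**3 + V)*(13/4) = (V + 2*V**3)*(13/4) = 13*V**3/2 + 13*V/4)
(g(1) - 232) + 281 = ((13/4)*1*(1 + 2*1**2) - 232) + 281 = ((13/4)*1*(1 + 2*1) - 232) + 281 = ((13/4)*1*(1 + 2) - 232) + 281 = ((13/4)*1*3 - 232) + 281 = (39/4 - 232) + 281 = -889/4 + 281 = 235/4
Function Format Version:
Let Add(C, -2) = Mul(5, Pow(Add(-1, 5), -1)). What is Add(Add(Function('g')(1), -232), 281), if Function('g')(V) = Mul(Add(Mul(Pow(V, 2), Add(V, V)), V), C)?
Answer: Rational(235, 4) ≈ 58.750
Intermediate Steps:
C = Rational(13, 4) (C = Add(2, Mul(5, Pow(Add(-1, 5), -1))) = Add(2, Mul(5, Pow(4, -1))) = Add(2, Mul(5, Rational(1, 4))) = Add(2, Rational(5, 4)) = Rational(13, 4) ≈ 3.2500)
Function('g')(V) = Add(Mul(Rational(13, 2), Pow(V, 3)), Mul(Rational(13, 4), V)) (Function('g')(V) = Mul(Add(Mul(Pow(V, 2), Add(V, V)), V), Rational(13, 4)) = Mul(Add(Mul(Pow(V, 2), Mul(2, V)), V), Rational(13, 4)) = Mul(Add(Mul(2, Pow(V, 3)), V), Rational(13, 4)) = Mul(Add(V, Mul(2, Pow(V, 3))), Rational(13, 4)) = Add(Mul(Rational(13, 2), Pow(V, 3)), Mul(Rational(13, 4), V)))
Add(Add(Function('g')(1), -232), 281) = Add(Add(Mul(Rational(13, 4), 1, Add(1, Mul(2, Pow(1, 2)))), -232), 281) = Add(Add(Mul(Rational(13, 4), 1, Add(1, Mul(2, 1))), -232), 281) = Add(Add(Mul(Rational(13, 4), 1, Add(1, 2)), -232), 281) = Add(Add(Mul(Rational(13, 4), 1, 3), -232), 281) = Add(Add(Rational(39, 4), -232), 281) = Add(Rational(-889, 4), 281) = Rational(235, 4)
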